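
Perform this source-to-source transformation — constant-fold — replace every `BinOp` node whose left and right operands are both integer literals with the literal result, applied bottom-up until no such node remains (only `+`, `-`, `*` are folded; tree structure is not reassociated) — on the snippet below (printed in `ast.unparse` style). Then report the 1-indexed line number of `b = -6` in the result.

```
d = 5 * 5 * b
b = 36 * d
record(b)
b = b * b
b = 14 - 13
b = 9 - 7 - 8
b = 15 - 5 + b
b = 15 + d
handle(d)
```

6

Transformed code:
d = 25 * b
b = 36 * d
record(b)
b = b * b
b = 1
b = -6
b = 10 + b
b = 15 + d
handle(d)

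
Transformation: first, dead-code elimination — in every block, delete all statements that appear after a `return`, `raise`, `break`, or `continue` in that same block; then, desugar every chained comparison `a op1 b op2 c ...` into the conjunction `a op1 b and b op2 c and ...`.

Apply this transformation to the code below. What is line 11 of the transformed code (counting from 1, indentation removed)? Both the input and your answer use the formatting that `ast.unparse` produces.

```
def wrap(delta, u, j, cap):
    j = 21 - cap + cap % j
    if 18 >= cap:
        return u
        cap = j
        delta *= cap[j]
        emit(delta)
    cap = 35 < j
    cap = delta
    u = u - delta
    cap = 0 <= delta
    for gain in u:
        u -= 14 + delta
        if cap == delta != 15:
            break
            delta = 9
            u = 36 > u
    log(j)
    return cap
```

if cap == delta and delta != 15:

Transformed code:
def wrap(delta, u, j, cap):
    j = 21 - cap + cap % j
    if 18 >= cap:
        return u
    cap = 35 < j
    cap = delta
    u = u - delta
    cap = 0 <= delta
    for gain in u:
        u -= 14 + delta
        if cap == delta and delta != 15:
            break
    log(j)
    return cap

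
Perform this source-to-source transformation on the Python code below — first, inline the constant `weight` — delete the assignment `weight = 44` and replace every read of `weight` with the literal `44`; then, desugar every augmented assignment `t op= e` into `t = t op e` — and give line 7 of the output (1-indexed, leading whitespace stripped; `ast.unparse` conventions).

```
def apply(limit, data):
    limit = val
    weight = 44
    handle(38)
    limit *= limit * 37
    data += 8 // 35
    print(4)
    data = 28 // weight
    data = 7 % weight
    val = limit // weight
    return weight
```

Transformed code:
def apply(limit, data):
    limit = val
    handle(38)
    limit = limit * (limit * 37)
    data = data + 8 // 35
    print(4)
    data = 28 // 44
    data = 7 % 44
    val = limit // 44
    return 44

data = 28 // 44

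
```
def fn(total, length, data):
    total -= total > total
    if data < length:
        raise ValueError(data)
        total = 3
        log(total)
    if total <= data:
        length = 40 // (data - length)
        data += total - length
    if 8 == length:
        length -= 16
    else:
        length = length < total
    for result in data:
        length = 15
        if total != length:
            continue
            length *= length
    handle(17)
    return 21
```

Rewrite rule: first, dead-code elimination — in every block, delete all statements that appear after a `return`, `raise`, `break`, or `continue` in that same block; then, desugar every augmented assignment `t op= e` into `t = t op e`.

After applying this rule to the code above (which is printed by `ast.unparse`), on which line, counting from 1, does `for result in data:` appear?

12

Transformed code:
def fn(total, length, data):
    total = total - (total > total)
    if data < length:
        raise ValueError(data)
    if total <= data:
        length = 40 // (data - length)
        data = data + (total - length)
    if 8 == length:
        length = length - 16
    else:
        length = length < total
    for result in data:
        length = 15
        if total != length:
            continue
    handle(17)
    return 21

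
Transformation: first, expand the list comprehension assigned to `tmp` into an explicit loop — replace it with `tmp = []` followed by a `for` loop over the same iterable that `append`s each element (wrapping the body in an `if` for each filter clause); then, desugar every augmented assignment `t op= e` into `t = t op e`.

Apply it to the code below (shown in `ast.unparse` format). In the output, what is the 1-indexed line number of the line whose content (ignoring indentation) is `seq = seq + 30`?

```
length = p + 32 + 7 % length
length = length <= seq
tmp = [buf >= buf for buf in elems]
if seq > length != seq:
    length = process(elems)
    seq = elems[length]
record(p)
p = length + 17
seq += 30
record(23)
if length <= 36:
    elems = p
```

Transformed code:
length = p + 32 + 7 % length
length = length <= seq
tmp = []
for buf in elems:
    tmp.append(buf >= buf)
if seq > length != seq:
    length = process(elems)
    seq = elems[length]
record(p)
p = length + 17
seq = seq + 30
record(23)
if length <= 36:
    elems = p

11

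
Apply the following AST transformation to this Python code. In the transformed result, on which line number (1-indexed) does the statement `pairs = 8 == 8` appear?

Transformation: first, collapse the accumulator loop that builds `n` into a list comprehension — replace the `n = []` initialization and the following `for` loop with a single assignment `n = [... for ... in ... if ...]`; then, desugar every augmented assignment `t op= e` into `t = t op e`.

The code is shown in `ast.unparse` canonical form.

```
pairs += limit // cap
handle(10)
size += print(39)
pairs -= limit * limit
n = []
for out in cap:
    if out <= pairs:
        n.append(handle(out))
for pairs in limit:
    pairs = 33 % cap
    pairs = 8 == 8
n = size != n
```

Transformed code:
pairs = pairs + limit // cap
handle(10)
size = size + print(39)
pairs = pairs - limit * limit
n = [handle(out) for out in cap if out <= pairs]
for pairs in limit:
    pairs = 33 % cap
    pairs = 8 == 8
n = size != n

8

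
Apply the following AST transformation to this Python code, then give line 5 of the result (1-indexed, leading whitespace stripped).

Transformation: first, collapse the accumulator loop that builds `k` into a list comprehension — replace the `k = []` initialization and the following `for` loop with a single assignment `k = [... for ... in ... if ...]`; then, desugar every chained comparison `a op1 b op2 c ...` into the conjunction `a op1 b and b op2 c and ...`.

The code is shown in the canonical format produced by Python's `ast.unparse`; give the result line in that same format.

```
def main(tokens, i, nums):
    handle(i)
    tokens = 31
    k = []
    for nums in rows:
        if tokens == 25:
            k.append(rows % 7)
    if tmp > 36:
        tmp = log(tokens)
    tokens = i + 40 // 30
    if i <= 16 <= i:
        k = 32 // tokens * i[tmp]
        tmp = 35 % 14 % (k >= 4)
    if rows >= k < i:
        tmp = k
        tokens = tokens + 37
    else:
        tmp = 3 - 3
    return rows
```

Transformed code:
def main(tokens, i, nums):
    handle(i)
    tokens = 31
    k = [rows % 7 for nums in rows if tokens == 25]
    if tmp > 36:
        tmp = log(tokens)
    tokens = i + 40 // 30
    if i <= 16 and 16 <= i:
        k = 32 // tokens * i[tmp]
        tmp = 35 % 14 % (k >= 4)
    if rows >= k and k < i:
        tmp = k
        tokens = tokens + 37
    else:
        tmp = 3 - 3
    return rows

if tmp > 36:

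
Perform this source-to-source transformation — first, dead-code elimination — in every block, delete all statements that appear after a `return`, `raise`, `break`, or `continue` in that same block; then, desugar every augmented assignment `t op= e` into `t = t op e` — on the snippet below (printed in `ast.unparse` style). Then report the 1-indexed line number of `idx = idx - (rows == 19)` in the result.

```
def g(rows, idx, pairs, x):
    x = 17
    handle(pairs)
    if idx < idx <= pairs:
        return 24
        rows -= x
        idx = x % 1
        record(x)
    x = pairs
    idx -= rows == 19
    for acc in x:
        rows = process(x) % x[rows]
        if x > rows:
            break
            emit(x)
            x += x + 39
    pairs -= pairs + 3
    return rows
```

Transformed code:
def g(rows, idx, pairs, x):
    x = 17
    handle(pairs)
    if idx < idx <= pairs:
        return 24
    x = pairs
    idx = idx - (rows == 19)
    for acc in x:
        rows = process(x) % x[rows]
        if x > rows:
            break
    pairs = pairs - (pairs + 3)
    return rows

7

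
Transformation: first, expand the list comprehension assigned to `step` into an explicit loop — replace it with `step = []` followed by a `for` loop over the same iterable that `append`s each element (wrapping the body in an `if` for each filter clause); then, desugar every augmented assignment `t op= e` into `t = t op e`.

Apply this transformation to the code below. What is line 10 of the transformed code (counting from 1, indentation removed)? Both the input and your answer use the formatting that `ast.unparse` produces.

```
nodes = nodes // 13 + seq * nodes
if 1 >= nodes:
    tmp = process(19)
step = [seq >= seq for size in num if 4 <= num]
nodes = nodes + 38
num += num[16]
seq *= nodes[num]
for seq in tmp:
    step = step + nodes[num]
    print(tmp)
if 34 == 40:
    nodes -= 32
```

seq = seq * nodes[num]

Transformed code:
nodes = nodes // 13 + seq * nodes
if 1 >= nodes:
    tmp = process(19)
step = []
for size in num:
    if 4 <= num:
        step.append(seq >= seq)
nodes = nodes + 38
num = num + num[16]
seq = seq * nodes[num]
for seq in tmp:
    step = step + nodes[num]
    print(tmp)
if 34 == 40:
    nodes = nodes - 32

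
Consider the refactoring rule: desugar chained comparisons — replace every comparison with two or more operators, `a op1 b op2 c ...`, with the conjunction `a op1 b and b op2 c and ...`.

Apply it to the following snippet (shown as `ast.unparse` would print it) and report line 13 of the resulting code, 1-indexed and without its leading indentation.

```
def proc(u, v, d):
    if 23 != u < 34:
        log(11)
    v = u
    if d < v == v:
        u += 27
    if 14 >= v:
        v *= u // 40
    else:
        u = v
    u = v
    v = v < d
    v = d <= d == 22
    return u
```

Transformed code:
def proc(u, v, d):
    if 23 != u and u < 34:
        log(11)
    v = u
    if d < v and v == v:
        u += 27
    if 14 >= v:
        v *= u // 40
    else:
        u = v
    u = v
    v = v < d
    v = d <= d and d == 22
    return u

v = d <= d and d == 22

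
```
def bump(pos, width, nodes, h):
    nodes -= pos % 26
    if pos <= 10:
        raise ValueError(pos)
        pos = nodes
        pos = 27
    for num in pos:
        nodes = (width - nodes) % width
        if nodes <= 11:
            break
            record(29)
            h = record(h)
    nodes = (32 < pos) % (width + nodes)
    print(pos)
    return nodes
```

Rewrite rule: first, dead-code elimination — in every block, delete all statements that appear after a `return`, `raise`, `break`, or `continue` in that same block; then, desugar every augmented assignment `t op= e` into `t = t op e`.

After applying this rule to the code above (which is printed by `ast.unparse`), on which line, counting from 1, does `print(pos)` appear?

10

Transformed code:
def bump(pos, width, nodes, h):
    nodes = nodes - pos % 26
    if pos <= 10:
        raise ValueError(pos)
    for num in pos:
        nodes = (width - nodes) % width
        if nodes <= 11:
            break
    nodes = (32 < pos) % (width + nodes)
    print(pos)
    return nodes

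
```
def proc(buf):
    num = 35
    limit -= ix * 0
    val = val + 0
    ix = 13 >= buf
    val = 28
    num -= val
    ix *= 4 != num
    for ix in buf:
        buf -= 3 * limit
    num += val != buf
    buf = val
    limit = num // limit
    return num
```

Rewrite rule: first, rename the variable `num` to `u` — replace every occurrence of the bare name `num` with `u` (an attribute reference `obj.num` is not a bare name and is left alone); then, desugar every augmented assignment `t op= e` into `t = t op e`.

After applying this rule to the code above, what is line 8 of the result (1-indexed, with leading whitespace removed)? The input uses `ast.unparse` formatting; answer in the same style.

ix = ix * (4 != u)

Transformed code:
def proc(buf):
    u = 35
    limit = limit - ix * 0
    val = val + 0
    ix = 13 >= buf
    val = 28
    u = u - val
    ix = ix * (4 != u)
    for ix in buf:
        buf = buf - 3 * limit
    u = u + (val != buf)
    buf = val
    limit = u // limit
    return u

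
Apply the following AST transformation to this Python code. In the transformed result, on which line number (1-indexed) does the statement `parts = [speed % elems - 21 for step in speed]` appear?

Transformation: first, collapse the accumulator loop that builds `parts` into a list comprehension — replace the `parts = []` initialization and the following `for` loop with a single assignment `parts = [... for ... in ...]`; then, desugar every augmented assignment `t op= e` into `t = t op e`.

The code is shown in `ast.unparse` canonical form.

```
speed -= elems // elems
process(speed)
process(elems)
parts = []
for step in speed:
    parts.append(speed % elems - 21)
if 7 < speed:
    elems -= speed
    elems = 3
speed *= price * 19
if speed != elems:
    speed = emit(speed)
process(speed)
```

Transformed code:
speed = speed - elems // elems
process(speed)
process(elems)
parts = [speed % elems - 21 for step in speed]
if 7 < speed:
    elems = elems - speed
    elems = 3
speed = speed * (price * 19)
if speed != elems:
    speed = emit(speed)
process(speed)

4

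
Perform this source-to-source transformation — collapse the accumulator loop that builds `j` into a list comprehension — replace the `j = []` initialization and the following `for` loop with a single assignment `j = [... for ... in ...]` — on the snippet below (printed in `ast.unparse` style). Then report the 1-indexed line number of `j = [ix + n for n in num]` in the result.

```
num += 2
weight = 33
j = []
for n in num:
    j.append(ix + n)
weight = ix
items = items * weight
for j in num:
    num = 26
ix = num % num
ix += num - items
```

Transformed code:
num += 2
weight = 33
j = [ix + n for n in num]
weight = ix
items = items * weight
for j in num:
    num = 26
ix = num % num
ix += num - items

3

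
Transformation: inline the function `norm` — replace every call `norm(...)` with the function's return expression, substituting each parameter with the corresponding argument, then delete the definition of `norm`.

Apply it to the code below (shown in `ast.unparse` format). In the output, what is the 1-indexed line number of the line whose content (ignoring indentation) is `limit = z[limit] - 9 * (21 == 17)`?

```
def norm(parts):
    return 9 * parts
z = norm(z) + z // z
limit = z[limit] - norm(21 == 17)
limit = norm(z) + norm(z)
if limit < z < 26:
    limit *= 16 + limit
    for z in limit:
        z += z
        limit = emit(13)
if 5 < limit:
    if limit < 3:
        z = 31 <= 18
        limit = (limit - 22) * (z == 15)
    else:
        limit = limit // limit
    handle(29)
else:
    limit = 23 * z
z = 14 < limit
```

Transformed code:
z = 9 * z + z // z
limit = z[limit] - 9 * (21 == 17)
limit = 9 * z + 9 * z
if limit < z < 26:
    limit *= 16 + limit
    for z in limit:
        z += z
        limit = emit(13)
if 5 < limit:
    if limit < 3:
        z = 31 <= 18
        limit = (limit - 22) * (z == 15)
    else:
        limit = limit // limit
    handle(29)
else:
    limit = 23 * z
z = 14 < limit

2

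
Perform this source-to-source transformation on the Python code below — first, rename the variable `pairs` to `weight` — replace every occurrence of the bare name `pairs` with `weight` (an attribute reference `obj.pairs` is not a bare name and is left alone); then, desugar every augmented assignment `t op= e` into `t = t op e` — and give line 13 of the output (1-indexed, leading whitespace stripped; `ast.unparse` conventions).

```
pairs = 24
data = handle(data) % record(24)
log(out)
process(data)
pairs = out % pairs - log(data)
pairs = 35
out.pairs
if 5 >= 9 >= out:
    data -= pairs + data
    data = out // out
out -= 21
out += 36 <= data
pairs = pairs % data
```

Transformed code:
weight = 24
data = handle(data) % record(24)
log(out)
process(data)
weight = out % weight - log(data)
weight = 35
out.pairs
if 5 >= 9 >= out:
    data = data - (weight + data)
    data = out // out
out = out - 21
out = out + (36 <= data)
weight = weight % data

weight = weight % data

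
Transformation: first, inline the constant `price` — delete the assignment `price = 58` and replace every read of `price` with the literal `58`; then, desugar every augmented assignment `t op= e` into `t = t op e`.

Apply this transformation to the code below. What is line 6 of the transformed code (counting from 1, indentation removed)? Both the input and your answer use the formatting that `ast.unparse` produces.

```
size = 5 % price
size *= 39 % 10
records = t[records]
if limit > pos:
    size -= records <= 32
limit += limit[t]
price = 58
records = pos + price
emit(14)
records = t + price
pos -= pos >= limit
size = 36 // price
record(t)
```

limit = limit + limit[t]

Transformed code:
size = 5 % 58
size = size * (39 % 10)
records = t[records]
if limit > pos:
    size = size - (records <= 32)
limit = limit + limit[t]
records = pos + 58
emit(14)
records = t + 58
pos = pos - (pos >= limit)
size = 36 // 58
record(t)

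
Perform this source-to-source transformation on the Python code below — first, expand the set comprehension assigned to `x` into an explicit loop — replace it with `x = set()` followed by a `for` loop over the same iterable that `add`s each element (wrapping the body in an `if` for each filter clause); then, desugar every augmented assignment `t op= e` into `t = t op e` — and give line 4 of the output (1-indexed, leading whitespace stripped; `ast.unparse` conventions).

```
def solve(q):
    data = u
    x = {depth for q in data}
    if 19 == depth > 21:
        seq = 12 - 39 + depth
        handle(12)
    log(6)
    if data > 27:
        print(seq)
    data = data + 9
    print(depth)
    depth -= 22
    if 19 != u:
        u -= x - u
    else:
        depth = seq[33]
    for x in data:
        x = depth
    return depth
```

Transformed code:
def solve(q):
    data = u
    x = set()
    for q in data:
        x.add(depth)
    if 19 == depth > 21:
        seq = 12 - 39 + depth
        handle(12)
    log(6)
    if data > 27:
        print(seq)
    data = data + 9
    print(depth)
    depth = depth - 22
    if 19 != u:
        u = u - (x - u)
    else:
        depth = seq[33]
    for x in data:
        x = depth
    return depth

for q in data:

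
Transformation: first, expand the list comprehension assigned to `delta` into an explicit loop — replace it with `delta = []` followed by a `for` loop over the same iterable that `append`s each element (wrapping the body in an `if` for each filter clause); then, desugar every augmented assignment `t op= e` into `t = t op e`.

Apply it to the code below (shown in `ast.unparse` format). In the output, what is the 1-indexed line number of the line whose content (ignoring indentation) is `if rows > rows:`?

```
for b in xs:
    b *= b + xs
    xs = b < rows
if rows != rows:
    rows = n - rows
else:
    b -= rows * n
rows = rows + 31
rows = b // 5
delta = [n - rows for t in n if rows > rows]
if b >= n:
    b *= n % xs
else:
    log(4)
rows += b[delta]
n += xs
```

12

Transformed code:
for b in xs:
    b = b * (b + xs)
    xs = b < rows
if rows != rows:
    rows = n - rows
else:
    b = b - rows * n
rows = rows + 31
rows = b // 5
delta = []
for t in n:
    if rows > rows:
        delta.append(n - rows)
if b >= n:
    b = b * (n % xs)
else:
    log(4)
rows = rows + b[delta]
n = n + xs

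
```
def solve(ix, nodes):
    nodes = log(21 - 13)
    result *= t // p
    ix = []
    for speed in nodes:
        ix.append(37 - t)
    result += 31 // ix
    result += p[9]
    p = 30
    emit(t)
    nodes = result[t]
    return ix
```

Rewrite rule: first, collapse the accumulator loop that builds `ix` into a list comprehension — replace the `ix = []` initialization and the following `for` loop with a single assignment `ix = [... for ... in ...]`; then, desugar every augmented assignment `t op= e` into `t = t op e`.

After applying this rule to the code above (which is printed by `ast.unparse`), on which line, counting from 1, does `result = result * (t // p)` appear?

3

Transformed code:
def solve(ix, nodes):
    nodes = log(21 - 13)
    result = result * (t // p)
    ix = [37 - t for speed in nodes]
    result = result + 31 // ix
    result = result + p[9]
    p = 30
    emit(t)
    nodes = result[t]
    return ix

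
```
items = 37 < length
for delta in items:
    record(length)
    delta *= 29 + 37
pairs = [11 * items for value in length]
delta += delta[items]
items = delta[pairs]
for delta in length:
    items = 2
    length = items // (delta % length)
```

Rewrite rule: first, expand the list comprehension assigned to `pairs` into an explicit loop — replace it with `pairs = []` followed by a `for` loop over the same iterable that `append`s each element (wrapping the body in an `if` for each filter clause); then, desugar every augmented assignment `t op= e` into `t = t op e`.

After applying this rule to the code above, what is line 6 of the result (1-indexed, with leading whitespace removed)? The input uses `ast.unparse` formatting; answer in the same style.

for value in length:

Transformed code:
items = 37 < length
for delta in items:
    record(length)
    delta = delta * (29 + 37)
pairs = []
for value in length:
    pairs.append(11 * items)
delta = delta + delta[items]
items = delta[pairs]
for delta in length:
    items = 2
    length = items // (delta % length)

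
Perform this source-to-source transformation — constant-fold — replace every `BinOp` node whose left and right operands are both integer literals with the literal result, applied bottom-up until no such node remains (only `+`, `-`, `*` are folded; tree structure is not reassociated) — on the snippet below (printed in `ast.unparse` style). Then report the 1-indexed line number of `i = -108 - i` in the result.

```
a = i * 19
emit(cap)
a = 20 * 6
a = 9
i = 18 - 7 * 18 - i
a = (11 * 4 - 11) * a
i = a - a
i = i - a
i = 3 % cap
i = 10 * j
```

Transformed code:
a = i * 19
emit(cap)
a = 120
a = 9
i = -108 - i
a = 33 * a
i = a - a
i = i - a
i = 3 % cap
i = 10 * j

5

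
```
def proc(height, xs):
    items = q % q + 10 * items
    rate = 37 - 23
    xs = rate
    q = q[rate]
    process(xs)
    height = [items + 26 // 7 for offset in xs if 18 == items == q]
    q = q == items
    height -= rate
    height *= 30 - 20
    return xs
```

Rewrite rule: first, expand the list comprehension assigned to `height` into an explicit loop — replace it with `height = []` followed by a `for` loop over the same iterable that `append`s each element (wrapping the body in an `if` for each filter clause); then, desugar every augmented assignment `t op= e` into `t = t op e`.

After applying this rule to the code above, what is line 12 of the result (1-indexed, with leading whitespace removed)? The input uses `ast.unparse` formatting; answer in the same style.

Transformed code:
def proc(height, xs):
    items = q % q + 10 * items
    rate = 37 - 23
    xs = rate
    q = q[rate]
    process(xs)
    height = []
    for offset in xs:
        if 18 == items == q:
            height.append(items + 26 // 7)
    q = q == items
    height = height - rate
    height = height * (30 - 20)
    return xs

height = height - rate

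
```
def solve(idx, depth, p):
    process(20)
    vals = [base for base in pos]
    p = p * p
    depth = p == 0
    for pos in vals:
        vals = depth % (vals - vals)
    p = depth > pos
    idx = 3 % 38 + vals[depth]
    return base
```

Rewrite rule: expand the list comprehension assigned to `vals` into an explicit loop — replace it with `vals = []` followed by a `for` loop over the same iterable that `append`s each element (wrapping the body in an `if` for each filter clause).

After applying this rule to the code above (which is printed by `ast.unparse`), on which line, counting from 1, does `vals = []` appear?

Transformed code:
def solve(idx, depth, p):
    process(20)
    vals = []
    for base in pos:
        vals.append(base)
    p = p * p
    depth = p == 0
    for pos in vals:
        vals = depth % (vals - vals)
    p = depth > pos
    idx = 3 % 38 + vals[depth]
    return base

3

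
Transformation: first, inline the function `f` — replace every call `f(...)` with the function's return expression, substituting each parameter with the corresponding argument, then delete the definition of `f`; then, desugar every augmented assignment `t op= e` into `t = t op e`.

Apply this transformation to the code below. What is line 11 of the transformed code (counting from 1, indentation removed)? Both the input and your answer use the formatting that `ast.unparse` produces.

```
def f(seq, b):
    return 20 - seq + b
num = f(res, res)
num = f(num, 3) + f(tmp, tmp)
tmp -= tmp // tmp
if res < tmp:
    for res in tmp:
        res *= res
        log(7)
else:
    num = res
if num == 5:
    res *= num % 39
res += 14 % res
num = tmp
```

res = res * (num % 39)

Transformed code:
num = 20 - res + res
num = 20 - num + 3 + (20 - tmp + tmp)
tmp = tmp - tmp // tmp
if res < tmp:
    for res in tmp:
        res = res * res
        log(7)
else:
    num = res
if num == 5:
    res = res * (num % 39)
res = res + 14 % res
num = tmp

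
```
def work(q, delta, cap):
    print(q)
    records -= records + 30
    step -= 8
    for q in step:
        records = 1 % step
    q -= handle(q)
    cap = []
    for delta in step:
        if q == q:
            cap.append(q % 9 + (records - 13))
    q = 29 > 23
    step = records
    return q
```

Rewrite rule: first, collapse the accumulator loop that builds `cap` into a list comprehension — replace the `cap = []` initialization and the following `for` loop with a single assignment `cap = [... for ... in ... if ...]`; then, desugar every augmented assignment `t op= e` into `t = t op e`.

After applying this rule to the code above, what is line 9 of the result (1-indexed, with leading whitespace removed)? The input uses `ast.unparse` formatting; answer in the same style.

Transformed code:
def work(q, delta, cap):
    print(q)
    records = records - (records + 30)
    step = step - 8
    for q in step:
        records = 1 % step
    q = q - handle(q)
    cap = [q % 9 + (records - 13) for delta in step if q == q]
    q = 29 > 23
    step = records
    return q

q = 29 > 23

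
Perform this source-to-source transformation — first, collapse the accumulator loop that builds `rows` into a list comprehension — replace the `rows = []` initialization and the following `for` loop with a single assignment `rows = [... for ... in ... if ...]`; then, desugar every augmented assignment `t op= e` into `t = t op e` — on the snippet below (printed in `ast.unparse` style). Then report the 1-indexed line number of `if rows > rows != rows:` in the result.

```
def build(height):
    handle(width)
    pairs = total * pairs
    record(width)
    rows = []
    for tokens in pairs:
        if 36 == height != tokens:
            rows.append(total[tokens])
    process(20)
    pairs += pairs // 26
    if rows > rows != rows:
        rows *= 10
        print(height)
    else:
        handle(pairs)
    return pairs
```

8

Transformed code:
def build(height):
    handle(width)
    pairs = total * pairs
    record(width)
    rows = [total[tokens] for tokens in pairs if 36 == height != tokens]
    process(20)
    pairs = pairs + pairs // 26
    if rows > rows != rows:
        rows = rows * 10
        print(height)
    else:
        handle(pairs)
    return pairs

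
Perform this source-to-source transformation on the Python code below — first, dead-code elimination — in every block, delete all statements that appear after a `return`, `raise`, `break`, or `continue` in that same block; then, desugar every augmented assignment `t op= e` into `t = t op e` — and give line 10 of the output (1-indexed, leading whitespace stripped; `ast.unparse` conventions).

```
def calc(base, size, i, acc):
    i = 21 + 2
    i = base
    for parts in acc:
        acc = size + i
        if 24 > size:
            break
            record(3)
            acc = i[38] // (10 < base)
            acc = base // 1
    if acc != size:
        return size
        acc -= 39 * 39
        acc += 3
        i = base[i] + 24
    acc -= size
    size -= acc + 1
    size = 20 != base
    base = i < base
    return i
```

Transformed code:
def calc(base, size, i, acc):
    i = 21 + 2
    i = base
    for parts in acc:
        acc = size + i
        if 24 > size:
            break
    if acc != size:
        return size
    acc = acc - size
    size = size - (acc + 1)
    size = 20 != base
    base = i < base
    return i

acc = acc - size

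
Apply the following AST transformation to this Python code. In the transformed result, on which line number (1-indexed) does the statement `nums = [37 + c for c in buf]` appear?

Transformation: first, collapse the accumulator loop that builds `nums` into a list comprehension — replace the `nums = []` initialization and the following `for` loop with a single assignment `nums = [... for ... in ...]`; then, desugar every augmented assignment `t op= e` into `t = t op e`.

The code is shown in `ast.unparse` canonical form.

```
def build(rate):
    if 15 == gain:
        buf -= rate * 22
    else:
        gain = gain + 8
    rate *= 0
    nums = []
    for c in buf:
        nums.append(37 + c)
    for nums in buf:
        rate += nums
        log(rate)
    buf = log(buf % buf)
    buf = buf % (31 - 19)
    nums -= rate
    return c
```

7

Transformed code:
def build(rate):
    if 15 == gain:
        buf = buf - rate * 22
    else:
        gain = gain + 8
    rate = rate * 0
    nums = [37 + c for c in buf]
    for nums in buf:
        rate = rate + nums
        log(rate)
    buf = log(buf % buf)
    buf = buf % (31 - 19)
    nums = nums - rate
    return c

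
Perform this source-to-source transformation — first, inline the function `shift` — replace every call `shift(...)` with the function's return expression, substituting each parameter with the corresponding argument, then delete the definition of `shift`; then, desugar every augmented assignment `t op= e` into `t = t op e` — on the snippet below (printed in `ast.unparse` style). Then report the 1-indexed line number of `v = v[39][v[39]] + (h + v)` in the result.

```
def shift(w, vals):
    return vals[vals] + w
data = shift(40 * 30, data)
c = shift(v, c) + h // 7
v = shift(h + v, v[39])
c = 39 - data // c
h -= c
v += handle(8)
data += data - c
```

3

Transformed code:
data = data[data] + 40 * 30
c = c[c] + v + h // 7
v = v[39][v[39]] + (h + v)
c = 39 - data // c
h = h - c
v = v + handle(8)
data = data + (data - c)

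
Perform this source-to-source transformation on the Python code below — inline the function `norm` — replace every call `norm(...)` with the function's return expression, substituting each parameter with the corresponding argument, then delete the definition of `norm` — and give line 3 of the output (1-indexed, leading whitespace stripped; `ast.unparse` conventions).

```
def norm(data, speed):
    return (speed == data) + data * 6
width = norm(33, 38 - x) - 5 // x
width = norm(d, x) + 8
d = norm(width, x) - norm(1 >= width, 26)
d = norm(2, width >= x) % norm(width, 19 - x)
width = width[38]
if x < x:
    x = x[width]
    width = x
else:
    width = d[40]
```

Transformed code:
width = (38 - x == 33) + 33 * 6 - 5 // x
width = (x == d) + d * 6 + 8
d = (x == width) + width * 6 - ((26 == (1 >= width)) + (1 >= width) * 6)
d = (((width >= x) == 2) + 2 * 6) % ((19 - x == width) + width * 6)
width = width[38]
if x < x:
    x = x[width]
    width = x
else:
    width = d[40]

d = (x == width) + width * 6 - ((26 == (1 >= width)) + (1 >= width) * 6)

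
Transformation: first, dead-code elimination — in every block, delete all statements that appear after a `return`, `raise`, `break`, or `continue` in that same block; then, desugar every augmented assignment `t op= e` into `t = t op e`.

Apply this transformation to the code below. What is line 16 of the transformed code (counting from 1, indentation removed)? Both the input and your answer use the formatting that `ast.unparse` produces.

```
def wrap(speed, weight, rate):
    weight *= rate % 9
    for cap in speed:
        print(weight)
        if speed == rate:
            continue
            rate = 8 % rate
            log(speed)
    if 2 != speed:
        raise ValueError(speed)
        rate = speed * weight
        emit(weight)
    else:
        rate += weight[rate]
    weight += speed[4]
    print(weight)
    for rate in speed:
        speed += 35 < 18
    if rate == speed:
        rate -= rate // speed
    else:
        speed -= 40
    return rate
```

rate = rate - rate // speed

Transformed code:
def wrap(speed, weight, rate):
    weight = weight * (rate % 9)
    for cap in speed:
        print(weight)
        if speed == rate:
            continue
    if 2 != speed:
        raise ValueError(speed)
    else:
        rate = rate + weight[rate]
    weight = weight + speed[4]
    print(weight)
    for rate in speed:
        speed = speed + (35 < 18)
    if rate == speed:
        rate = rate - rate // speed
    else:
        speed = speed - 40
    return rate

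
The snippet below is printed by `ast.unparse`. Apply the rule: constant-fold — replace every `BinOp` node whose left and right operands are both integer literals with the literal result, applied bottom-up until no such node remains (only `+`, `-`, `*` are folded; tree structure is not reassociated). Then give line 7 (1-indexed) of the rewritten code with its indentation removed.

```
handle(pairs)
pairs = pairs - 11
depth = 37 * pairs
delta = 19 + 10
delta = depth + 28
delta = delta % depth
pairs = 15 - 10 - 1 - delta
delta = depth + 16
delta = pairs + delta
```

Transformed code:
handle(pairs)
pairs = pairs - 11
depth = 37 * pairs
delta = 29
delta = depth + 28
delta = delta % depth
pairs = 4 - delta
delta = depth + 16
delta = pairs + delta

pairs = 4 - delta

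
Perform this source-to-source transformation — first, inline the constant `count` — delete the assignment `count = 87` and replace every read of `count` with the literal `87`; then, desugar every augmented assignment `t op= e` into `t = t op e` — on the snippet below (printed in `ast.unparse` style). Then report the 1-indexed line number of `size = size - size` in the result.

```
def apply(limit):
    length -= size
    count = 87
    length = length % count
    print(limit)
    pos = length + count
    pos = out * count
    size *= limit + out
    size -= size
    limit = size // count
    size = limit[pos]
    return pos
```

Transformed code:
def apply(limit):
    length = length - size
    length = length % 87
    print(limit)
    pos = length + 87
    pos = out * 87
    size = size * (limit + out)
    size = size - size
    limit = size // 87
    size = limit[pos]
    return pos

8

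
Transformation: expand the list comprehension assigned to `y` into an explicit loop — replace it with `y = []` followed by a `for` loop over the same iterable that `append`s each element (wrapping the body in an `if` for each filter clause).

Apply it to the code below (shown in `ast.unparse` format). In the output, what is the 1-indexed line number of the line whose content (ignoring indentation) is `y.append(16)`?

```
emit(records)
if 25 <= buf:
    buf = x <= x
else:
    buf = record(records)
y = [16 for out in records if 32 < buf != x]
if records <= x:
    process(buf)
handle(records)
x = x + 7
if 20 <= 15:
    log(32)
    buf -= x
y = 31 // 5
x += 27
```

Transformed code:
emit(records)
if 25 <= buf:
    buf = x <= x
else:
    buf = record(records)
y = []
for out in records:
    if 32 < buf != x:
        y.append(16)
if records <= x:
    process(buf)
handle(records)
x = x + 7
if 20 <= 15:
    log(32)
    buf -= x
y = 31 // 5
x += 27

9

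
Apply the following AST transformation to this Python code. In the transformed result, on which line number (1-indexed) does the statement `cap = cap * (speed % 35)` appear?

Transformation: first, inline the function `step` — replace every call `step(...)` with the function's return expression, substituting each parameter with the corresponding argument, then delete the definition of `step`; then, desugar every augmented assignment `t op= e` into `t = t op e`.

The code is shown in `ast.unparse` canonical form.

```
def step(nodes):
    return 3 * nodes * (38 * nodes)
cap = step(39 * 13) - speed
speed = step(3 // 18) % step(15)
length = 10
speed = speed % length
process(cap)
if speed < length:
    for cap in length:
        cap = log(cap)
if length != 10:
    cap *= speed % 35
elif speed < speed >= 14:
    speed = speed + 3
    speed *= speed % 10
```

Transformed code:
cap = 3 * (39 * 13) * (38 * (39 * 13)) - speed
speed = 3 * (3 // 18) * (38 * (3 // 18)) % (3 * 15 * (38 * 15))
length = 10
speed = speed % length
process(cap)
if speed < length:
    for cap in length:
        cap = log(cap)
if length != 10:
    cap = cap * (speed % 35)
elif speed < speed >= 14:
    speed = speed + 3
    speed = speed * (speed % 10)

10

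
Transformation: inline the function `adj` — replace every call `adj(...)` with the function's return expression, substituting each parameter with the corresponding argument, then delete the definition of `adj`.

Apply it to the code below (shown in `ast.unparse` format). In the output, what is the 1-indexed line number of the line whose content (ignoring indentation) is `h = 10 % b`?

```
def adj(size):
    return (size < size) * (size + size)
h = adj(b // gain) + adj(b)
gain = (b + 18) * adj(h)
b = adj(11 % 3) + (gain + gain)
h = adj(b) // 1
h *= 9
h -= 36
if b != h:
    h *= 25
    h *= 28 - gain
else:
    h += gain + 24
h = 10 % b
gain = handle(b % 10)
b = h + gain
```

Transformed code:
h = (b // gain < b // gain) * (b // gain + b // gain) + (b < b) * (b + b)
gain = (b + 18) * ((h < h) * (h + h))
b = (11 % 3 < 11 % 3) * (11 % 3 + 11 % 3) + (gain + gain)
h = (b < b) * (b + b) // 1
h *= 9
h -= 36
if b != h:
    h *= 25
    h *= 28 - gain
else:
    h += gain + 24
h = 10 % b
gain = handle(b % 10)
b = h + gain

12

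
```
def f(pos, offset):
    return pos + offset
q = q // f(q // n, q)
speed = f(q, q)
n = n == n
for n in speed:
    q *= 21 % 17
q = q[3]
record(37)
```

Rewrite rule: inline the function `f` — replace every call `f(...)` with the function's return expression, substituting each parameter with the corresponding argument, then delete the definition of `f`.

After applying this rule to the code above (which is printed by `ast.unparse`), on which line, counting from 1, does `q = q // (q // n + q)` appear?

1

Transformed code:
q = q // (q // n + q)
speed = q + q
n = n == n
for n in speed:
    q *= 21 % 17
q = q[3]
record(37)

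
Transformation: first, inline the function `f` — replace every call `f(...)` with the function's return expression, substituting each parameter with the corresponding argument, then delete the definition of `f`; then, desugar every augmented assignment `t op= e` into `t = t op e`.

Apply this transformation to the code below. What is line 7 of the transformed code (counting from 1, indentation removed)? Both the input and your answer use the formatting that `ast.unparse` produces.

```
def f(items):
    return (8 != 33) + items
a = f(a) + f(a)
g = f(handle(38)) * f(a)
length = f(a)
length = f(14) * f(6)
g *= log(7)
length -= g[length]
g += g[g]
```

g = g + g[g]

Transformed code:
a = (8 != 33) + a + ((8 != 33) + a)
g = ((8 != 33) + handle(38)) * ((8 != 33) + a)
length = (8 != 33) + a
length = ((8 != 33) + 14) * ((8 != 33) + 6)
g = g * log(7)
length = length - g[length]
g = g + g[g]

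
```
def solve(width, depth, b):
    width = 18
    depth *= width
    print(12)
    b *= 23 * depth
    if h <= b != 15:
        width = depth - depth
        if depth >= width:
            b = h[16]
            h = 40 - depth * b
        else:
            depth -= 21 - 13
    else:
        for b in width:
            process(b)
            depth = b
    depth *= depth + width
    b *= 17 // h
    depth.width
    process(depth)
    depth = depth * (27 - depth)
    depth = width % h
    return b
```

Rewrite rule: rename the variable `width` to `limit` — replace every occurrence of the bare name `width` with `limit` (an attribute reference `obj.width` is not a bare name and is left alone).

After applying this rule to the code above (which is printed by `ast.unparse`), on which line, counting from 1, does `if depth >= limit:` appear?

Transformed code:
def solve(limit, depth, b):
    limit = 18
    depth *= limit
    print(12)
    b *= 23 * depth
    if h <= b != 15:
        limit = depth - depth
        if depth >= limit:
            b = h[16]
            h = 40 - depth * b
        else:
            depth -= 21 - 13
    else:
        for b in limit:
            process(b)
            depth = b
    depth *= depth + limit
    b *= 17 // h
    depth.width
    process(depth)
    depth = depth * (27 - depth)
    depth = limit % h
    return b

8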